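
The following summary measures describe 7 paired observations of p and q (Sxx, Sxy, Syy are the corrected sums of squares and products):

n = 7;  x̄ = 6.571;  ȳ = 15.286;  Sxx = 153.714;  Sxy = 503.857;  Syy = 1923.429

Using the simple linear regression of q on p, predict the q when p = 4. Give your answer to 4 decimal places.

b = Sxy/Sxx = 503.857/153.714 = 3.277886
a = ȳ − b·x̄ = 15.286 − 3.277886·6.571 = -6.252990
ŷ(4) = a + b·4 = -6.252990 + 3.277886·4 = 6.858555

6.8586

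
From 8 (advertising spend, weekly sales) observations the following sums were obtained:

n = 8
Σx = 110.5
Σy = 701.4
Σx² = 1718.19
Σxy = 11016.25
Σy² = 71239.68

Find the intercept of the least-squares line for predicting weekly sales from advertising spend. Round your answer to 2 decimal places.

Sxx = Σx² − (Σx)²/n = 1718.19 − 1526.28125 = 191.90875
Sxy = Σxy − (Σx)(Σy)/n = 11016.25 − 9688.0875 = 1328.1625
b = Sxy/Sxx = 1328.1625/191.90875 = 6.920802
a = ȳ − b·x̄ = 87.675 − 6.920802·13.8125 = -7.918580

-7.92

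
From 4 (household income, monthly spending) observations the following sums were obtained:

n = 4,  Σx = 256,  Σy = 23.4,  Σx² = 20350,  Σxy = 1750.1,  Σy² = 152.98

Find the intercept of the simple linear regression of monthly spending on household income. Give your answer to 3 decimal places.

Sxx = Σx² − (Σx)²/n = 20350 − 16384 = 3966
Sxy = Σxy − (Σx)(Σy)/n = 1750.1 − 1497.6 = 252.5
b = Sxy/Sxx = 252.5/3966 = 0.063666
a = ȳ − b·x̄ = 5.85 − 0.063666·64 = 1.775366

1.775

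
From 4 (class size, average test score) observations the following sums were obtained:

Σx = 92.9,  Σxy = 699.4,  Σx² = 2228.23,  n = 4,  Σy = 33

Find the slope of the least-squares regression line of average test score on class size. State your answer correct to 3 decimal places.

-0.949

Sxx = Σx² − (Σx)²/n = 2228.23 − 2157.6025 = 70.6275
Sxy = Σxy − (Σx)(Σy)/n = 699.4 − 766.425 = -67.025
b = Sxy/Sxx = -67.025/70.6275 = -0.948993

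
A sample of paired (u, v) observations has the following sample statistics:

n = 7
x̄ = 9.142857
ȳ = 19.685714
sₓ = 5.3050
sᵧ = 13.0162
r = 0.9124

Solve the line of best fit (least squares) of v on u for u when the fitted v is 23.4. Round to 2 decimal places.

10.80

b = r · sᵧ/sₓ = 0.9124 · 13.0162/5.305 = 2.238639
a = ȳ − b·x̄ = 19.685714 − 2.238639·9.142857 = -0.781844
Set a + b·x = 23.4: x = (23.4 − (-0.781844)) / 2.238639 = 10.802028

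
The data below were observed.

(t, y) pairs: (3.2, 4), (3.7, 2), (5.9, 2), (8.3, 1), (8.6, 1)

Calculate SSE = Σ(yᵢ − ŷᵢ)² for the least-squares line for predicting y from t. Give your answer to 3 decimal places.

1.620

n = 5, Σx = 29.7, Σy = 10, Σxy = 48.9, Σx² = 201.59, Σy² = 26
Sxx = Σx² − (Σx)²/n = 201.59 − 176.418 = 25.172
Sxy = Σxy − (Σx)(Σy)/n = 48.9 − 59.4 = -10.5
Syy = Σy² − (Σy)²/n = 26 − 20 = 6
b = Sxy/Sxx = -10.5/25.172 = -0.417130
SSE = Syy − b·Sxy = 6 − (-0.417130)·(-10.5) = 1.620133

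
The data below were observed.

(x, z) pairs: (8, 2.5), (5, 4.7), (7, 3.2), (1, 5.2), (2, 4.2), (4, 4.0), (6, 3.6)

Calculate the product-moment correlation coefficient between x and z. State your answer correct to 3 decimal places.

-0.862

n = 7, Σx = 33, Σy = 27.4, Σxy = 117.1, Σx² = 195, Σy² = 112.22
Sxx = Σx² − (Σx)²/n = 195 − 155.571429 = 39.428571
Sxy = Σxy − (Σx)(Σy)/n = 117.1 − 129.171429 = -12.071429
Syy = Σy² − (Σy)²/n = 112.22 − 107.251429 = 4.968571
r = Sxy/√(Sxx·Syy) = -12.071429/√(195.903673) = -12.071429/13.996559 = -0.862457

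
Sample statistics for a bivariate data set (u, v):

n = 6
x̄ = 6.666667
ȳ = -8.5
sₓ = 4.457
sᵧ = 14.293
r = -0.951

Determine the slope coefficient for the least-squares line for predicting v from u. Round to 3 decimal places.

b = r · sᵧ/sₓ = -0.951 · 14.293/4.457 = -3.049729

-3.050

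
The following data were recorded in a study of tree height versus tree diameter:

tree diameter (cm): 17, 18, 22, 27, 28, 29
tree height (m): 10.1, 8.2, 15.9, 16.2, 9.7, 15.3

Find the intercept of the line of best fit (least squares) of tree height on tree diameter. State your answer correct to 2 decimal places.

n = 6, Σx = 141, Σy = 75.4, Σxy = 1821.8, Σx² = 3451
Sxx = Σx² − (Σx)²/n = 3451 − 3313.5 = 137.5
Sxy = Σxy − (Σx)(Σy)/n = 1821.8 − 1771.9 = 49.9
b = Sxy/Sxx = 49.9/137.5 = 0.362909
a = ȳ − b·x̄ = 12.566667 − 0.362909·23.5 = 4.038303

4.04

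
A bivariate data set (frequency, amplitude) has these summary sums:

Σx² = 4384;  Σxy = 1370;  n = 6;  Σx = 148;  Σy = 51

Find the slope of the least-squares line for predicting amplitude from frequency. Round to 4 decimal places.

Sxx = Σx² − (Σx)²/n = 4384 − 3650.666667 = 733.333333
Sxy = Σxy − (Σx)(Σy)/n = 1370 − 1258 = 112
b = Sxy/Sxx = 112/733.333333 = 0.152727

0.1527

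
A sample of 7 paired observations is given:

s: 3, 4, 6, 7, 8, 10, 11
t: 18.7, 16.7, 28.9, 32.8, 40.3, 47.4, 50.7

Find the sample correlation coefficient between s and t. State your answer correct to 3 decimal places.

n = 7, Σx = 49, Σy = 235.5, Σxy = 1880, Σx² = 395, Σy² = 8980.97
Sxx = Σx² − (Σx)²/n = 395 − 343 = 52
Sxy = Σxy − (Σx)(Σy)/n = 1880 − 1648.5 = 231.5
Syy = Σy² − (Σy)²/n = 8980.97 − 7922.892857 = 1058.077143
r = Sxy/√(Sxx·Syy) = 231.5/√(55020.011429) = 231.5/234.563449 = 0.986940

0.987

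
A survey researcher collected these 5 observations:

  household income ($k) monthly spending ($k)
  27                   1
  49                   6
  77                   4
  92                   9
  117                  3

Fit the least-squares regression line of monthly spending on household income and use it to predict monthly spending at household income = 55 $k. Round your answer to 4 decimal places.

4.1034

n = 5, Σx = 362, Σy = 23, Σxy = 1808, Σx² = 31212
Sxx = Σx² − (Σx)²/n = 31212 − 26208.8 = 5003.2
Sxy = Σxy − (Σx)(Σy)/n = 1808 − 1665.2 = 142.8
b = Sxy/Sxx = 142.8/5003.2 = 0.028542
a = ȳ − b·x̄ = 4.6 − 0.028542·72.4 = 2.533579
ŷ(55) = a + b·55 = 2.533579 + 0.028542·55 = 4.103374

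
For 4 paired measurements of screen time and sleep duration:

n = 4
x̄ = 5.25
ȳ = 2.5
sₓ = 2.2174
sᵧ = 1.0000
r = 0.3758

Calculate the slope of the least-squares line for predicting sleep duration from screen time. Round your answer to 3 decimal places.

0.169

b = r · sᵧ/sₓ = 0.3758 · 1/2.2174 = 0.169478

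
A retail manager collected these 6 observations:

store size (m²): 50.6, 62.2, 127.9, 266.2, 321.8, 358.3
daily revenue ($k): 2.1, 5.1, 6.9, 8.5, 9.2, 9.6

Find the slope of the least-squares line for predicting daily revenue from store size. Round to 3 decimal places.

n = 6, Σx = 1187, Σy = 41.4, Σxy = 9968.93, Σx² = 325584.18
Sxx = Σx² − (Σx)²/n = 325584.18 − 234828.166667 = 90756.013333
Sxy = Σxy − (Σx)(Σy)/n = 9968.93 − 8190.3 = 1778.63
b = Sxy/Sxx = 1778.63/90756.013333 = 0.019598

0.020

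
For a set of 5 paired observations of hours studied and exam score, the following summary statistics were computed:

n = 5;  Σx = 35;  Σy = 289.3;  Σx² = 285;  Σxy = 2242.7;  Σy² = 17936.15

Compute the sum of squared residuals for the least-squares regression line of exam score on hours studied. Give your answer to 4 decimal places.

13.5080

Sxx = Σx² − (Σx)²/n = 285 − 245 = 40
Sxy = Σxy − (Σx)(Σy)/n = 2242.7 − 2025.1 = 217.6
Syy = Σy² − (Σy)²/n = 17936.15 − 16738.898 = 1197.252
b = Sxy/Sxx = 217.6/40 = 5.44
SSE = Syy − b·Sxy = 1197.252 − 5.44·217.6 = 13.508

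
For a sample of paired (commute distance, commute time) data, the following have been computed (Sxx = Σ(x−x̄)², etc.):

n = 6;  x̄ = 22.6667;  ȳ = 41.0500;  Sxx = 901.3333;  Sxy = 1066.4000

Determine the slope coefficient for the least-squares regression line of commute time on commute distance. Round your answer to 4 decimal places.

1.1831

b = Sxy/Sxx = 1066.4/901.3333 = 1.183136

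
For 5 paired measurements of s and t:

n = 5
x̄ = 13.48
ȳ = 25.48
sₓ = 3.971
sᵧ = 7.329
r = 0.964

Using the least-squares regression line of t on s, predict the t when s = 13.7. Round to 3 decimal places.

b = r · sᵧ/sₓ = 0.964 · 7.329/3.971 = 1.779188
a = ȳ − b·x̄ = 25.48 − 1.779188·13.48 = 1.496544
ŷ(13.7) = a + b·13.7 = 1.496544 + 1.779188·13.7 = 25.871421

25.871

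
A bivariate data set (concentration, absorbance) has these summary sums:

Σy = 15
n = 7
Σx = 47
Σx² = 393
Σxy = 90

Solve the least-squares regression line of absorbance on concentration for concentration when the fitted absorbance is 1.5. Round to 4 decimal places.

11.3600

Sxx = Σx² − (Σx)²/n = 393 − 315.571429 = 77.428571
Sxy = Σxy − (Σx)(Σy)/n = 90 − 100.714286 = -10.714286
b = Sxy/Sxx = -10.714286/77.428571 = -0.138376
a = ȳ − b·x̄ = 2.142857 − (-0.138376)·6.714286 = 3.071956
Set a + b·x = 1.5: x = (1.5 − 3.071956) / (-0.138376) = 11.36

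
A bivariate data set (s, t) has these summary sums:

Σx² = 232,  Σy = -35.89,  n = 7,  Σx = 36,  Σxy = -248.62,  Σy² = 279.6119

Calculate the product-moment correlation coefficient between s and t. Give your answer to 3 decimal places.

-0.957

Sxx = Σx² − (Σx)²/n = 232 − 185.142857 = 46.857143
Sxy = Σxy − (Σx)(Σy)/n = -248.62 − (-184.577143) = -64.042857
Syy = Σy² − (Σy)²/n = 279.6119 − 184.013157 = 95.598743
r = Sxy/√(Sxx·Syy) = -64.042857/√(4479.483951) = -64.042857/66.928947 = -0.956878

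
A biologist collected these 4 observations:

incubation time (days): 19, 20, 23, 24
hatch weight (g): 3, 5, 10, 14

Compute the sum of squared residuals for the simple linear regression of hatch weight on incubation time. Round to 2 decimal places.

1.94

n = 4, Σx = 86, Σy = 32, Σxy = 723, Σx² = 1866, Σy² = 330
Sxx = Σx² − (Σx)²/n = 1866 − 1849 = 17
Sxy = Σxy − (Σx)(Σy)/n = 723 − 688 = 35
Syy = Σy² − (Σy)²/n = 330 − 256 = 74
b = Sxy/Sxx = 35/17 = 2.058824
SSE = Syy − b·Sxy = 74 − 2.058824·35 = 1.941176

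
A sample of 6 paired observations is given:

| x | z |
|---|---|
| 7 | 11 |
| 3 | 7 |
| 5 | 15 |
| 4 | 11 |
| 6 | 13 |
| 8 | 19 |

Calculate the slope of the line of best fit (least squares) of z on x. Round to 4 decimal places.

1.6571

n = 6, Σx = 33, Σy = 76, Σxy = 447, Σx² = 199
Sxx = Σx² − (Σx)²/n = 199 − 181.5 = 17.5
Sxy = Σxy − (Σx)(Σy)/n = 447 − 418 = 29
b = Sxy/Sxx = 29/17.5 = 1.657143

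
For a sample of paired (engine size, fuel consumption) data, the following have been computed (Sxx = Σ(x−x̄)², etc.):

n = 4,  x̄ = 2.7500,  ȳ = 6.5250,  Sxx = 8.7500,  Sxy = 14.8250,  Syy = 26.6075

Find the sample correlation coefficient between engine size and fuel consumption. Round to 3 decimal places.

r = Sxy/√(Sxx·Syy) = 14.825/√(232.815625) = 14.825/15.258297 = 0.971603

0.972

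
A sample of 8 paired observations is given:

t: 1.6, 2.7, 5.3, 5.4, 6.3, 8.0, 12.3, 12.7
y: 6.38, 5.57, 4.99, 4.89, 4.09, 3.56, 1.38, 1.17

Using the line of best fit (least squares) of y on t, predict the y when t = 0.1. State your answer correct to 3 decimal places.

7.104

n = 8, Σx = 54.3, Σy = 32.03, Σxy = 164.18, Σx² = 483.37
Sxx = Σx² − (Σx)²/n = 483.37 − 368.56125 = 114.80875
Sxy = Σxy − (Σx)(Σy)/n = 164.18 − 217.403625 = -53.223625
b = Sxy/Sxx = -53.223625/114.80875 = -0.463585
a = ȳ − b·x̄ = 4.00375 − (-0.463585)·6.7875 = 7.150334
ŷ(0.1) = a + b·0.1 = 7.150334 + (-0.463585)·0.1 = 7.103975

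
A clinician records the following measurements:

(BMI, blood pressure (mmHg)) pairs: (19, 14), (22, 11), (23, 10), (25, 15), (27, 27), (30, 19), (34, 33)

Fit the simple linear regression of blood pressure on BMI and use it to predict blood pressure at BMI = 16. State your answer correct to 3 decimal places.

4.875

n = 7, Σx = 180, Σy = 129, Σxy = 3534, Σx² = 4784
Sxx = Σx² − (Σx)²/n = 4784 − 4628.571429 = 155.428571
Sxy = Σxy − (Σx)(Σy)/n = 3534 − 3317.142857 = 216.857143
b = Sxy/Sxx = 216.857143/155.428571 = 1.395221
a = ȳ − b·x̄ = 18.428571 − 1.395221·25.714286 = -17.448529
ŷ(16) = a + b·16 = -17.448529 + 1.395221·16 = 4.875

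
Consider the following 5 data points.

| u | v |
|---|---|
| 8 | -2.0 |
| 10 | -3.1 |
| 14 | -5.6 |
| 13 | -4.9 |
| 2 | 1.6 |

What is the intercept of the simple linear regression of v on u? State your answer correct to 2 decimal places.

n = 5, Σx = 47, Σy = -14, Σxy = -185.9, Σx² = 533
Sxx = Σx² − (Σx)²/n = 533 − 441.8 = 91.2
Sxy = Σxy − (Σx)(Σy)/n = -185.9 − (-131.6) = -54.3
b = Sxy/Sxx = -54.3/91.2 = -0.595395
a = ȳ − b·x̄ = -2.8 − (-0.595395)·9.4 = 2.796711

2.80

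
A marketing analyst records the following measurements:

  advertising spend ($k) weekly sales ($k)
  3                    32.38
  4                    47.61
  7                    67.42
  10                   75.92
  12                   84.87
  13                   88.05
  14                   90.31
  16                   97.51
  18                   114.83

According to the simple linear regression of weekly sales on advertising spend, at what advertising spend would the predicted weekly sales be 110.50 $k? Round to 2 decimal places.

n = 9, Σx = 97, Σy = 698.9, Σxy = 8573.25, Σx² = 1263
Sxx = Σx² − (Σx)²/n = 1263 − 1045.444444 = 217.555556
Sxy = Σxy − (Σx)(Σy)/n = 8573.25 − 7532.588889 = 1040.661111
b = Sxy/Sxx = 1040.661111/217.555556 = 4.783427
a = ȳ − b·x̄ = 77.655556 − 4.783427·10.777778 = 26.100843
Set a + b·x = 110.50: x = (110.50 − 26.100843) / 4.783427 = 17.644078

17.64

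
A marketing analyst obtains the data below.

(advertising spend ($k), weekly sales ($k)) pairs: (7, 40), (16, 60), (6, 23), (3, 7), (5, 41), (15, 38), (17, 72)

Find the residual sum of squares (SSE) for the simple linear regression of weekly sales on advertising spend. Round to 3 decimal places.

n = 7, Σx = 69, Σy = 281, Σxy = 3398, Σx² = 889, Σy² = 14087
Sxx = Σx² − (Σx)²/n = 889 − 680.142857 = 208.857143
Sxy = Σxy − (Σx)(Σy)/n = 3398 − 2769.857143 = 628.142857
Syy = Σy² − (Σy)²/n = 14087 − 11280.142857 = 2806.857143
b = Sxy/Sxx = 628.142857/208.857143 = 3.007524
SSE = Syy − b·Sxy = 2806.857143 − 3.007524·628.142857 = 917.702462

917.702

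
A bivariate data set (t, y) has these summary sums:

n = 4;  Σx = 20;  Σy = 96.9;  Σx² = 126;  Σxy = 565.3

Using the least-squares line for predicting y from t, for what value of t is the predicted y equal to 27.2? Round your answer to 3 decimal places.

5.957

Sxx = Σx² − (Σx)²/n = 126 − 100 = 26
Sxy = Σxy − (Σx)(Σy)/n = 565.3 − 484.5 = 80.8
b = Sxy/Sxx = 80.8/26 = 3.107692
a = ȳ − b·x̄ = 24.225 − 3.107692·5 = 8.686538
Set a + b·x = 27.2: x = (27.2 − 8.686538) / 3.107692 = 5.957302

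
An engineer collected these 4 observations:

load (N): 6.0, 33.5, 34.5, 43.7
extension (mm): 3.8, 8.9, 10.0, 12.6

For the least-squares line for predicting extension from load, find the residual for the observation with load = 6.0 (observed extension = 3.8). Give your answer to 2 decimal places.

n = 4, Σx = 117.7, Σy = 35.3, Σxy = 1216.57, Σx² = 4258.19
Sxx = Σx² − (Σx)²/n = 4258.19 − 3463.3225 = 794.8675
Sxy = Σxy − (Σx)(Σy)/n = 1216.57 − 1038.7025 = 177.8675
b = Sxy/Sxx = 177.8675/794.8675 = 0.223770
a = ȳ − b·x̄ = 8.825 − 0.223770·29.425 = 2.240568
ŷ(6.0) = 2.240568 + 0.223770·6 = 3.583188
residual = y − ŷ = 3.8 − 3.583188 = 0.216812

0.22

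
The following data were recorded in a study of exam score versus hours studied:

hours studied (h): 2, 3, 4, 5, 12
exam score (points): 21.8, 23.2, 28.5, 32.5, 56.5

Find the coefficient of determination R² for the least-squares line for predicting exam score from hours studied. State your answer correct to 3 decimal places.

0.996

n = 5, Σx = 26, Σy = 162.5, Σxy = 1067.7, Σx² = 198, Σy² = 6074.23
Sxx = Σx² − (Σx)²/n = 198 − 135.2 = 62.8
Sxy = Σxy − (Σx)(Σy)/n = 1067.7 − 845 = 222.7
Syy = Σy² − (Σy)²/n = 6074.23 − 5281.25 = 792.98
R² = Sxy²/(Sxx·Syy) = (222.7)²/(62.8·792.98) = 0.995906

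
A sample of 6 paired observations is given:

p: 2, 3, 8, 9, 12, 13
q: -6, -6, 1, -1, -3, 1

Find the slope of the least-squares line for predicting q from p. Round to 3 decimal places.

n = 6, Σx = 47, Σy = -14, Σxy = -54, Σx² = 471
Sxx = Σx² − (Σx)²/n = 471 − 368.166667 = 102.833333
Sxy = Σxy − (Σx)(Σy)/n = -54 − (-109.666667) = 55.666667
b = Sxy/Sxx = 55.666667/102.833333 = 0.541329

0.541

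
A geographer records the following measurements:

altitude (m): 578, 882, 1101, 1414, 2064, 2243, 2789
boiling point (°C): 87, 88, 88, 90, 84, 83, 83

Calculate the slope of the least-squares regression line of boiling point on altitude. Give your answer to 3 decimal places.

n = 7, Σx = 11071, Σy = 603, Σxy = 943082, Σx² = 21393271
Sxx = Σx² − (Σx)²/n = 21393271 − 17509577.285714 = 3883693.714286
Sxy = Σxy − (Σx)(Σy)/n = 943082 − 953687.571429 = -10605.571429
b = Sxy/Sxx = -10605.571429/3883693.714286 = -0.002731

-0.003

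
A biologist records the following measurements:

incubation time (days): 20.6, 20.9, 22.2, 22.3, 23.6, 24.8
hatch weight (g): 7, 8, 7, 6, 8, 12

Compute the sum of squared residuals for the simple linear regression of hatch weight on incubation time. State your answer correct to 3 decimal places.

11.071

n = 6, Σx = 134.4, Σy = 48, Σxy = 1087, Σx² = 3023.3, Σy² = 406
Sxx = Σx² − (Σx)²/n = 3023.3 − 3010.56 = 12.74
Sxy = Σxy − (Σx)(Σy)/n = 1087 − 1075.2 = 11.8
Syy = Σy² − (Σy)²/n = 406 − 384 = 22
b = Sxy/Sxx = 11.8/12.74 = 0.926217
SSE = Syy − b·Sxy = 22 − 0.926217·11.8 = 11.070644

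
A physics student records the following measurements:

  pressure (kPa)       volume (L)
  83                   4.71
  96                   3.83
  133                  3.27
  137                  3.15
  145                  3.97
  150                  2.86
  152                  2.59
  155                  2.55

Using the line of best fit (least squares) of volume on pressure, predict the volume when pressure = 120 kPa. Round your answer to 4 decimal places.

3.6301

n = 8, Σx = 1051, Σy = 26.93, Σxy = 3418.65, Σx² = 143217
Sxx = Σx² − (Σx)²/n = 143217 − 138075.125 = 5141.875
Sxy = Σxy − (Σx)(Σy)/n = 3418.65 − 3537.92875 = -119.27875
b = Sxy/Sxx = -119.27875/5141.875 = -0.023198
a = ȳ − b·x̄ = 3.36625 − (-0.023198)·131.375 = 6.413824
ŷ(120) = a + b·120 = 6.413824 + (-0.023198)·120 = 3.630122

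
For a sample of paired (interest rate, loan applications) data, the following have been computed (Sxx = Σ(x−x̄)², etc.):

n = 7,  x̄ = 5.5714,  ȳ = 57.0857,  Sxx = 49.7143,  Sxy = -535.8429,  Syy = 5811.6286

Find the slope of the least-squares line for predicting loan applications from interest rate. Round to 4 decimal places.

-10.7784

b = Sxy/Sxx = -535.8429/49.7143 = -10.778446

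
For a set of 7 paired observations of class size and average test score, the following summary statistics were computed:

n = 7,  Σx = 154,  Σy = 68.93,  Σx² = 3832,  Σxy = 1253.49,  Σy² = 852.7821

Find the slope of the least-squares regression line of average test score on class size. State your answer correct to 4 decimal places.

Sxx = Σx² − (Σx)²/n = 3832 − 3388 = 444
Sxy = Σxy − (Σx)(Σy)/n = 1253.49 − 1516.46 = -262.97
b = Sxy/Sxx = -262.97/444 = -0.592275

-0.5923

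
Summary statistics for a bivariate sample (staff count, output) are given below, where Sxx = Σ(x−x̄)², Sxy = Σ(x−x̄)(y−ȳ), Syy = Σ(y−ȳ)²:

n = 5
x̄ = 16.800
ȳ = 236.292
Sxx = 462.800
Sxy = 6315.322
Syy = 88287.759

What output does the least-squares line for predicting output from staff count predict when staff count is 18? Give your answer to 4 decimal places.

252.6671

b = Sxy/Sxx = 6315.322/462.8 = 13.645899
a = ȳ − b·x̄ = 236.292 − 13.645899·16.8 = 7.040899
ŷ(18) = a + b·18 = 7.040899 + 13.645899·18 = 252.667079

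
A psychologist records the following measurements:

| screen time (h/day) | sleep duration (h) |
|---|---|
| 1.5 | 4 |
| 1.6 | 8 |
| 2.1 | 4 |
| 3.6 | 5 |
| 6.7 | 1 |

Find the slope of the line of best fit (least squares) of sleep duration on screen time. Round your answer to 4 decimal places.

n = 5, Σx = 15.5, Σy = 22, Σxy = 51.9, Σx² = 67.07
Sxx = Σx² − (Σx)²/n = 67.07 − 48.05 = 19.02
Sxy = Σxy − (Σx)(Σy)/n = 51.9 − 68.2 = -16.3
b = Sxy/Sxx = -16.3/19.02 = -0.856993

-0.8570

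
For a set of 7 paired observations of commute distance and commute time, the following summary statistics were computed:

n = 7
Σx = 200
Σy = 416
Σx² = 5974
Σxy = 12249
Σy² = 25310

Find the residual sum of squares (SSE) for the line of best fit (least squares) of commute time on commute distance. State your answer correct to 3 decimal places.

Sxx = Σx² − (Σx)²/n = 5974 − 5714.285714 = 259.714286
Sxy = Σxy − (Σx)(Σy)/n = 12249 − 11885.714286 = 363.285714
Syy = Σy² − (Σy)²/n = 25310 − 24722.285714 = 587.714286
b = Sxy/Sxx = 363.285714/259.714286 = 1.398790
SSE = Syy − b·Sxy = 587.714286 − 1.398790·363.285714 = 79.553905

79.554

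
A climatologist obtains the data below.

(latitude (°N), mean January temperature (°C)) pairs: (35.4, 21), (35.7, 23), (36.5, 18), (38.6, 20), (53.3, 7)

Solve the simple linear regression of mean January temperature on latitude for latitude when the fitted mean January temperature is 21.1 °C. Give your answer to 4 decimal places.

n = 5, Σx = 199.5, Σy = 89, Σxy = 3366.6, Σx² = 8190.75
Sxx = Σx² − (Σx)²/n = 8190.75 − 7960.05 = 230.7
Sxy = Σxy − (Σx)(Σy)/n = 3366.6 − 3551.1 = -184.5
b = Sxy/Sxx = -184.5/230.7 = -0.799740
a = ȳ − b·x̄ = 17.8 − (-0.799740)·39.9 = 49.709623
Set a + b·x = 21.1: x = (21.1 − 49.709623) / (-0.799740) = 35.773659

35.7737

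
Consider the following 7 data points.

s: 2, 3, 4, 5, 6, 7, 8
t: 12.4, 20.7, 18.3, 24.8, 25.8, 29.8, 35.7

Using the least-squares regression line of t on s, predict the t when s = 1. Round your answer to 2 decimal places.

10.27

n = 7, Σx = 35, Σy = 167.5, Σxy = 933.1, Σx² = 203
Sxx = Σx² − (Σx)²/n = 203 − 175 = 28
Sxy = Σxy − (Σx)(Σy)/n = 933.1 − 837.5 = 95.6
b = Sxy/Sxx = 95.6/28 = 3.414286
a = ȳ − b·x̄ = 23.928571 − 3.414286·5 = 6.857143
ŷ(1) = a + b·1 = 6.857143 + 3.414286·1 = 10.271429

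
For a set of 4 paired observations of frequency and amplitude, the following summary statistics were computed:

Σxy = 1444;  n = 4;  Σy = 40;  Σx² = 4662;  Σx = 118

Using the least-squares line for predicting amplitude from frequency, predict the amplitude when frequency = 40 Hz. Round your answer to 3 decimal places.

Sxx = Σx² − (Σx)²/n = 4662 − 3481 = 1181
Sxy = Σxy − (Σx)(Σy)/n = 1444 − 1180 = 264
b = Sxy/Sxx = 264/1181 = 0.223539
a = ȳ − b·x̄ = 10 − 0.223539·29.5 = 3.405588
ŷ(40) = a + b·40 = 3.405588 + 0.223539·40 = 12.347163

12.347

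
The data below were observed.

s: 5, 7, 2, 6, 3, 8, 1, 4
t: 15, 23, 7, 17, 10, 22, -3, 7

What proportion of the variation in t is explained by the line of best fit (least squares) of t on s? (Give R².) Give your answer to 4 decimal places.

n = 8, Σx = 36, Σy = 98, Σxy = 583, Σx² = 204, Σy² = 1734
Sxx = Σx² − (Σx)²/n = 204 − 162 = 42
Sxy = Σxy − (Σx)(Σy)/n = 583 − 441 = 142
Syy = Σy² − (Σy)²/n = 1734 − 1200.5 = 533.5
R² = Sxy²/(Sxx·Syy) = (142)²/(42·533.5) = 0.899897

0.8999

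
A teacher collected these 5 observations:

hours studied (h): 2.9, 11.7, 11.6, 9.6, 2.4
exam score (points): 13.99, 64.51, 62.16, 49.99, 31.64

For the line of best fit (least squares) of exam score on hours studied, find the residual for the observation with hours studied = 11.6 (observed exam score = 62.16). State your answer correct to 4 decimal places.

0.4698

n = 5, Σx = 38.2, Σy = 222.29, Σxy = 2072.234, Σx² = 377.78
Sxx = Σx² − (Σx)²/n = 377.78 − 291.848 = 85.932
Sxy = Σxy − (Σx)(Σy)/n = 2072.234 − 1698.2956 = 373.9384
b = Sxy/Sxx = 373.9384/85.932 = 4.351562
a = ȳ − b·x̄ = 44.458 − 4.351562·7.64 = 11.212069
ŷ(11.6) = 11.212069 + 4.351562·11.6 = 61.690184
residual = y − ŷ = 62.16 − 61.690184 = 0.469816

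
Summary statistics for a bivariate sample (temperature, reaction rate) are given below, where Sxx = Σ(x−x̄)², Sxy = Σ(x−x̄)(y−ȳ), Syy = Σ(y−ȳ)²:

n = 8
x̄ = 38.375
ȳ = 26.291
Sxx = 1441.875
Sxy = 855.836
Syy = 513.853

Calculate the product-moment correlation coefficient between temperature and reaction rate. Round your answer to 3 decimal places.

r = Sxy/√(Sxx·Syy) = 855.836/√(740911.794375) = 855.836/860.762333 = 0.994277

0.994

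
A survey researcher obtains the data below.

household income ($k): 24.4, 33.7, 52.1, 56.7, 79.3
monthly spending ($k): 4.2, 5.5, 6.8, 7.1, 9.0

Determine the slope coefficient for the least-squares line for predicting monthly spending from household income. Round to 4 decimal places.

n = 5, Σx = 246.2, Σy = 32.6, Σxy = 1758.38, Σx² = 13948.84
Sxx = Σx² − (Σx)²/n = 13948.84 − 12122.888 = 1825.952
Sxy = Σxy − (Σx)(Σy)/n = 1758.38 − 1605.224 = 153.156
b = Sxy/Sxx = 153.156/1825.952 = 0.083877

0.0839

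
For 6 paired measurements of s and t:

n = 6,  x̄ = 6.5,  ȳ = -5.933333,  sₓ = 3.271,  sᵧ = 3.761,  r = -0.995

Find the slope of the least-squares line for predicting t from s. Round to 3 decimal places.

b = r · sᵧ/sₓ = -0.995 · 3.761/3.271 = -1.144052

-1.144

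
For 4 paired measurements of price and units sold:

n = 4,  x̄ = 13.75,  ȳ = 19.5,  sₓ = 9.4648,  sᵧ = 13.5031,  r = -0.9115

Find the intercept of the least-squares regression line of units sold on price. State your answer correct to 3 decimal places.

b = r · sᵧ/sₓ = -0.9115 · 13.5031/9.4648 = -1.300405
a = ȳ − b·x̄ = 19.5 − (-1.300405)·13.75 = 37.380572

37.381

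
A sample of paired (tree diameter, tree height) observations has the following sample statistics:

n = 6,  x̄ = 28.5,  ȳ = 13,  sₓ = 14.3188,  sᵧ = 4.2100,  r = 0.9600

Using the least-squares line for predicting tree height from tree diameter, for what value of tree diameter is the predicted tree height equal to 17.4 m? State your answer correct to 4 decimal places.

44.0886

b = r · sᵧ/sₓ = 0.96 · 4.21/14.3188 = 0.282258
a = ȳ − b·x̄ = 13 − 0.282258·28.5 = 4.955639
Set a + b·x = 17.4: x = (17.4 − 4.955639) / 0.282258 = 44.088559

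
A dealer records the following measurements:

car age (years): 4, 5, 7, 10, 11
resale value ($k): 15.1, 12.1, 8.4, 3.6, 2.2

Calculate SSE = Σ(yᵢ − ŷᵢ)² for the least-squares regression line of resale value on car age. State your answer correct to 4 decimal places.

n = 5, Σx = 37, Σy = 41.4, Σxy = 239.9, Σx² = 311, Σy² = 462.78
Sxx = Σx² − (Σx)²/n = 311 − 273.8 = 37.2
Sxy = Σxy − (Σx)(Σy)/n = 239.9 − 306.36 = -66.46
Syy = Σy² − (Σy)²/n = 462.78 − 342.792 = 119.988
b = Sxy/Sxx = -66.46/37.2 = -1.786559
SSE = Syy − b·Sxy = 119.988 − (-1.786559)·(-66.46) = 1.253280

1.2533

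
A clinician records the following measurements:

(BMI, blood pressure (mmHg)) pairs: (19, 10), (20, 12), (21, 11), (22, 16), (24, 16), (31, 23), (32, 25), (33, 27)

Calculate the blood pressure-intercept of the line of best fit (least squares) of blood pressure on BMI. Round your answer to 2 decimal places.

-11.02

n = 8, Σx = 202, Σy = 140, Σxy = 3801, Σx² = 5336
Sxx = Σx² − (Σx)²/n = 5336 − 5100.5 = 235.5
Sxy = Σxy − (Σx)(Σy)/n = 3801 − 3535 = 266
b = Sxy/Sxx = 266/235.5 = 1.129512
a = ȳ − b·x̄ = 17.5 − 1.129512·25.25 = -11.020170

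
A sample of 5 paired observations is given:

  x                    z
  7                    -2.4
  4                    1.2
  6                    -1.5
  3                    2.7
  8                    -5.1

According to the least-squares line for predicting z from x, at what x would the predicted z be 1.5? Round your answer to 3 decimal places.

n = 5, Σx = 28, Σy = -5.1, Σxy = -53.7, Σx² = 174
Sxx = Σx² − (Σx)²/n = 174 − 156.8 = 17.2
Sxy = Σxy − (Σx)(Σy)/n = -53.7 − (-28.56) = -25.14
b = Sxy/Sxx = -25.14/17.2 = -1.461628
a = ȳ − b·x̄ = -1.02 − (-1.461628)·5.6 = 7.165116
Set a + b·x = 1.5: x = (1.5 − 7.165116) / (-1.461628) = 3.875895

3.876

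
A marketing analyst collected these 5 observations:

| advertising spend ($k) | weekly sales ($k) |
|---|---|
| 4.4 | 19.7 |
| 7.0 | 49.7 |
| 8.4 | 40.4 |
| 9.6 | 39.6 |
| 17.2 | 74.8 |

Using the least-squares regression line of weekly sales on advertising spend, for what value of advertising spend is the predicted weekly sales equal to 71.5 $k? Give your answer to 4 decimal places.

16.3517

n = 5, Σx = 46.6, Σy = 224.2, Σxy = 2440.66, Σx² = 526.92
Sxx = Σx² − (Σx)²/n = 526.92 − 434.312 = 92.608
Sxy = Σxy − (Σx)(Σy)/n = 2440.66 − 2089.544 = 351.116
b = Sxy/Sxx = 351.116/92.608 = 3.791422
a = ȳ − b·x̄ = 44.84 − 3.791422·9.32 = 9.503948
Set a + b·x = 71.5: x = (71.5 − 9.503948) / 3.791422 = 16.351663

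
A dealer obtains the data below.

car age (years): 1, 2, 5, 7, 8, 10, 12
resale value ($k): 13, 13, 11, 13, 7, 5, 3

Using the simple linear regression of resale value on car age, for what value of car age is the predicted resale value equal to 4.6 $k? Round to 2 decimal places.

11.47

n = 7, Σx = 45, Σy = 65, Σxy = 327, Σx² = 387
Sxx = Σx² − (Σx)²/n = 387 − 289.285714 = 97.714286
Sxy = Σxy − (Σx)(Σy)/n = 327 − 417.857143 = -90.857143
b = Sxy/Sxx = -90.857143/97.714286 = -0.929825
a = ȳ − b·x̄ = 9.285714 − (-0.929825)·6.428571 = 15.263158
Set a + b·x = 4.6: x = (4.6 − 15.263158) / (-0.929825) = 11.467925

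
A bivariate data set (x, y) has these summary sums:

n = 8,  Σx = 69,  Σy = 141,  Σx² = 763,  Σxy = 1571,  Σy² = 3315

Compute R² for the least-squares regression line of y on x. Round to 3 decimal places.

Sxx = Σx² − (Σx)²/n = 763 − 595.125 = 167.875
Sxy = Σxy − (Σx)(Σy)/n = 1571 − 1216.125 = 354.875
Syy = Σy² − (Σy)²/n = 3315 − 2485.125 = 829.875
R² = Sxy²/(Sxx·Syy) = (354.875)²/(167.875·829.875) = 0.903966

0.904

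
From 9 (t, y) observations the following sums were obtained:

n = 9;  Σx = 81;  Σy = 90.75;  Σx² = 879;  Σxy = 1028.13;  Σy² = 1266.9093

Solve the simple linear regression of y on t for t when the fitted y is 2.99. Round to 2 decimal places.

Sxx = Σx² − (Σx)²/n = 879 − 729 = 150
Sxy = Σxy − (Σx)(Σy)/n = 1028.13 − 816.75 = 211.38
b = Sxy/Sxx = 211.38/150 = 1.4092
a = ȳ − b·x̄ = 10.083333 − 1.4092·9 = -2.599467
Set a + b·x = 2.99: x = (2.99 − (-2.599467)) / 1.4092 = 3.966411

3.97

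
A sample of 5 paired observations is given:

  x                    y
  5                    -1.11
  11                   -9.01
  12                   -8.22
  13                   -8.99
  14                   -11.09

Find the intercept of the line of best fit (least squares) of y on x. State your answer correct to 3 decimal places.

n = 5, Σx = 55, Σy = -38.42, Σxy = -475.43, Σx² = 655
Sxx = Σx² − (Σx)²/n = 655 − 605 = 50
Sxy = Σxy − (Σx)(Σy)/n = -475.43 − (-422.62) = -52.81
b = Sxy/Sxx = -52.81/50 = -1.0562
a = ȳ − b·x̄ = -7.684 − (-1.0562)·11 = 3.9342

3.934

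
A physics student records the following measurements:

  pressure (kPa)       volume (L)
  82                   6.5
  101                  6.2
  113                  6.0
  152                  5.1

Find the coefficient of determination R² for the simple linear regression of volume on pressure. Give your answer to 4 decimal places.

0.9903

n = 4, Σx = 448, Σy = 23.8, Σxy = 2612.4, Σx² = 52798, Σy² = 142.7
Sxx = Σx² − (Σx)²/n = 52798 − 50176 = 2622
Sxy = Σxy − (Σx)(Σy)/n = 2612.4 − 2665.6 = -53.2
Syy = Σy² − (Σy)²/n = 142.7 − 141.61 = 1.09
R² = Sxy²/(Sxx·Syy) = (-53.2)²/(2622·1.09) = 0.990294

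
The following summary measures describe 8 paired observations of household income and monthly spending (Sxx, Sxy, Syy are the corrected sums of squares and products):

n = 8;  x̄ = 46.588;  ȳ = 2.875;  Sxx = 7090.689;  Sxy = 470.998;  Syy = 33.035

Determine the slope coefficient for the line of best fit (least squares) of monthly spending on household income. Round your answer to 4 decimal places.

0.0664

b = Sxy/Sxx = 470.998/7090.689 = 0.066425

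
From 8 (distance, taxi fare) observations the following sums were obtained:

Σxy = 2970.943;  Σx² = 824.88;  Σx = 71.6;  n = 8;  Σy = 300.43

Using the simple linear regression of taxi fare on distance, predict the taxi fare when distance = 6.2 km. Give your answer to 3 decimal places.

33.339

Sxx = Σx² − (Σx)²/n = 824.88 − 640.82 = 184.06
Sxy = Σxy − (Σx)(Σy)/n = 2970.943 − 2688.8485 = 282.0945
b = Sxy/Sxx = 282.0945/184.06 = 1.532623
a = ȳ − b·x̄ = 37.55375 − 1.532623·8.95 = 23.836778
ŷ(6.2) = a + b·6.2 = 23.836778 + 1.532623·6.2 = 33.339038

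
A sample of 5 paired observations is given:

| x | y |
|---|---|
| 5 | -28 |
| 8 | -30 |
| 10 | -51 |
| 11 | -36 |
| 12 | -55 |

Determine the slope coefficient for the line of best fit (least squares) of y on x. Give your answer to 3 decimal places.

-3.442

n = 5, Σx = 46, Σy = -200, Σxy = -1946, Σx² = 454
Sxx = Σx² − (Σx)²/n = 454 − 423.2 = 30.8
Sxy = Σxy − (Σx)(Σy)/n = -1946 − (-1840) = -106
b = Sxy/Sxx = -106/30.8 = -3.441558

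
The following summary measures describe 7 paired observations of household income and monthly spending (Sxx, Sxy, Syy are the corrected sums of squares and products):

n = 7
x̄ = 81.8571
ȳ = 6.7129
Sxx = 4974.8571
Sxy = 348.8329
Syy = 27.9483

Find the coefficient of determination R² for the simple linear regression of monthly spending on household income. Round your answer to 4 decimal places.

R² = Sxy²/(Sxx·Syy) = (348.8329)²/(4974.8571·27.9483) = 0.875183

0.8752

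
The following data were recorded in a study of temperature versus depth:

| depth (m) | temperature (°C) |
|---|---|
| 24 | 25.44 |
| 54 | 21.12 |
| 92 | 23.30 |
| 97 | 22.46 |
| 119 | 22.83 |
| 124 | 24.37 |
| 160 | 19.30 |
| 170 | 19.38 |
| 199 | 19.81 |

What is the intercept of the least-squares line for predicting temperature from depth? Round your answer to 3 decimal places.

25.330

n = 9, Σx = 1039, Σy = 198.01, Σxy = 22136.7, Σx² = 145003
Sxx = Σx² − (Σx)²/n = 145003 − 119946.777778 = 25056.222222
Sxy = Σxy − (Σx)(Σy)/n = 22136.7 − 22859.154444 = -722.454444
b = Sxy/Sxx = -722.454444/25056.222222 = -0.028833
a = ȳ − b·x̄ = 22.001111 − (-0.028833)·115.444444 = 25.329759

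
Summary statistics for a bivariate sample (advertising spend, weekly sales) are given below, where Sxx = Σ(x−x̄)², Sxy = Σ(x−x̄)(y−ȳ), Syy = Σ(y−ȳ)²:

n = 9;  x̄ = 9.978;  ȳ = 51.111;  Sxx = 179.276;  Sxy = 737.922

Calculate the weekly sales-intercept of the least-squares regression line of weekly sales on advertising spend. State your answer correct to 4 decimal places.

b = Sxy/Sxx = 737.922/179.276 = 4.116123
a = ȳ − b·x̄ = 51.111 − 4.116123·9.978 = 10.040328

10.0403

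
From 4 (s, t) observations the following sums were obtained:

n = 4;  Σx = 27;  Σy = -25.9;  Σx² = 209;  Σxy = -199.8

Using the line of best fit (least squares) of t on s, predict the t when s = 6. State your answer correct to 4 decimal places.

Sxx = Σx² − (Σx)²/n = 209 − 182.25 = 26.75
Sxy = Σxy − (Σx)(Σy)/n = -199.8 − (-174.825) = -24.975
b = Sxy/Sxx = -24.975/26.75 = -0.933645
a = ȳ − b·x̄ = -6.475 − (-0.933645)·6.75 = -0.172897
ŷ(6) = a + b·6 = -0.172897 + (-0.933645)·6 = -5.774766

-5.7748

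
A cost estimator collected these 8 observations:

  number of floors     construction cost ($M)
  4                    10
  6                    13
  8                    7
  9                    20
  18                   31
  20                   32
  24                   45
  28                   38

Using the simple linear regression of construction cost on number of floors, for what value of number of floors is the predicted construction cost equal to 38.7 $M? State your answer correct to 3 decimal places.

n = 8, Σx = 117, Σy = 196, Σxy = 3696, Σx² = 2281
Sxx = Σx² − (Σx)²/n = 2281 − 1711.125 = 569.875
Sxy = Σxy − (Σx)(Σy)/n = 3696 − 2866.5 = 829.5
b = Sxy/Sxx = 829.5/569.875 = 1.455582
a = ȳ − b·x̄ = 24.5 − 1.455582·14.625 = 3.212108
Set a + b·x = 38.7: x = (38.7 − 3.212108) / 1.455582 = 24.380546

24.381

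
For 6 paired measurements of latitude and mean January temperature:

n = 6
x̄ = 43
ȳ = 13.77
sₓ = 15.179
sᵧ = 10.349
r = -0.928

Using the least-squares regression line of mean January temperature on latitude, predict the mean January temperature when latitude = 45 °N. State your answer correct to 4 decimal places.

12.5046

b = r · sᵧ/sₓ = -0.928 · 10.349/15.179 = -0.632708
a = ȳ − b·x̄ = 13.77 − (-0.632708)·43 = 40.976436
ŷ(45) = a + b·45 = 40.976436 + (-0.632708)·45 = 12.504584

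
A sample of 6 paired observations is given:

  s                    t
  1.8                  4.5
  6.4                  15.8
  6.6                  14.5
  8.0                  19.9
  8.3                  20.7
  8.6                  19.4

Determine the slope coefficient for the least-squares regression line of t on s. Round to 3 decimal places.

2.365

n = 6, Σx = 39.7, Σy = 94.8, Σxy = 702.77, Σx² = 294.61
Sxx = Σx² − (Σx)²/n = 294.61 − 262.681667 = 31.928333
Sxy = Σxy − (Σx)(Σy)/n = 702.77 − 627.26 = 75.51
b = Sxy/Sxx = 75.51/31.928333 = 2.364984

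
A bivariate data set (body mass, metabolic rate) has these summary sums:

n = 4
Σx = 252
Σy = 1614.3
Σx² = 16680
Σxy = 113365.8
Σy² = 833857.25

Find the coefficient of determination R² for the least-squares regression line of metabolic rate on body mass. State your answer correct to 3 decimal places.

Sxx = Σx² − (Σx)²/n = 16680 − 15876 = 804
Sxy = Σxy − (Σx)(Σy)/n = 113365.8 − 101700.9 = 11664.9
Syy = Σy² − (Σy)²/n = 833857.25 − 651491.1225 = 182366.1275
R² = Sxy²/(Sxx·Syy) = (11664.9)²/(804·182366.1275) = 0.928030

0.928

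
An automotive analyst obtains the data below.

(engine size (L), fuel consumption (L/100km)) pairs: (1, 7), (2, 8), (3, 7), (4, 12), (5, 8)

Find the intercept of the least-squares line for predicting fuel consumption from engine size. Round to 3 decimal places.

n = 5, Σx = 15, Σy = 42, Σxy = 132, Σx² = 55
Sxx = Σx² − (Σx)²/n = 55 − 45 = 10
Sxy = Σxy − (Σx)(Σy)/n = 132 − 126 = 6
b = Sxy/Sxx = 6/10 = 0.6
a = ȳ − b·x̄ = 8.4 − 0.6·3 = 6.6

6.600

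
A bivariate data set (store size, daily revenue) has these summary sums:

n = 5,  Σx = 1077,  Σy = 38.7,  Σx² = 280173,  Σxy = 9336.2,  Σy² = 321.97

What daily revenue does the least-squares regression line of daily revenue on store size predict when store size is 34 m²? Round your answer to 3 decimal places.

Sxx = Σx² − (Σx)²/n = 280173 − 231985.8 = 48187.2
Sxy = Σxy − (Σx)(Σy)/n = 9336.2 − 8335.98 = 1000.22
b = Sxy/Sxx = 1000.22/48187.2 = 0.020757
a = ȳ − b·x̄ = 7.74 − 0.020757·215.4 = 3.268950
ŷ(34) = a + b·34 = 3.268950 + 0.020757·34 = 3.974687

3.975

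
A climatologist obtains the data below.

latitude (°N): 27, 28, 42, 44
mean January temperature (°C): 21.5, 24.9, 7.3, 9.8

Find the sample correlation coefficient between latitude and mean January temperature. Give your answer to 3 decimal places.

-0.957

n = 4, Σx = 141, Σy = 63.5, Σxy = 2015.5, Σx² = 5213, Σy² = 1231.59
Sxx = Σx² − (Σx)²/n = 5213 − 4970.25 = 242.75
Sxy = Σxy − (Σx)(Σy)/n = 2015.5 − 2238.375 = -222.875
Syy = Σy² − (Σy)²/n = 1231.59 − 1008.0625 = 223.5275
r = Sxy/√(Sxx·Syy) = -222.875/√(54261.300625) = -222.875/232.940552 = -0.956789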